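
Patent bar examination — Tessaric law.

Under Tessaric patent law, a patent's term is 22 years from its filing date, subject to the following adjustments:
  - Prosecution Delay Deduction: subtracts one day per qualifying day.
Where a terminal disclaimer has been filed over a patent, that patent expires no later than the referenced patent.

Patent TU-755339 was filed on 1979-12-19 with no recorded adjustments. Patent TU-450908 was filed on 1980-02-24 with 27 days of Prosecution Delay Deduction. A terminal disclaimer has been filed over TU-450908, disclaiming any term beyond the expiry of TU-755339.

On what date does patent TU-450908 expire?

2001-12-19

Natural term of TU-450908:
  Base: filing + 22 years → 24 February 2002.
  Prosecution Delay Deduction: −27 days → 28 January 2002.
Expiry of referenced patent TU-755339:
  Base: filing + 22 years → 19 December 2001.
Terminal disclaimer: TU-450908 expires on the earlier of 28 January 2002 and 19 December 2001.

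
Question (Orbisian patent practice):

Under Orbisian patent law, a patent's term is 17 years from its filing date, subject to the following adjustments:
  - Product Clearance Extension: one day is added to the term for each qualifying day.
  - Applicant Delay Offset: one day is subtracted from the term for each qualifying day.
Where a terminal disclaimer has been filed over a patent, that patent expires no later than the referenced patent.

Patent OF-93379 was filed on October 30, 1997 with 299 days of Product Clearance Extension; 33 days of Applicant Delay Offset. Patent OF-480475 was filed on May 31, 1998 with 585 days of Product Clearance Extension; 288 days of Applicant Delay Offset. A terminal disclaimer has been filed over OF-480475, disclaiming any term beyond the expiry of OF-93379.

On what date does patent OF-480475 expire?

Natural term of OF-480475:
  Base: filing + 17 years → 31 May 2015.
  Product Clearance Extension: +585 days → 5 January 2017.
  Applicant Delay Offset: −288 days → 23 March 2016.
Expiry of referenced patent OF-93379:
  Base: filing + 17 years → 30 October 2014.
  Product Clearance Extension: +299 days → 25 August 2015.
  Applicant Delay Offset: −33 days → 23 July 2015.
Terminal disclaimer: OF-480475 expires on the earlier of 23 March 2016 and 23 July 2015.

July 23, 2015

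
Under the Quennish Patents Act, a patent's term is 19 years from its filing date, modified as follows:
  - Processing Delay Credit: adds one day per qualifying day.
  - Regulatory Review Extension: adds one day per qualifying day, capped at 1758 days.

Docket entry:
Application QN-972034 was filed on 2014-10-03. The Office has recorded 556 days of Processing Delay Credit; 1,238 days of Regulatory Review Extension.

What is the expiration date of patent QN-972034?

Base term: filing date + 19 years → 3 October 2033.
Processing Delay Credit: +556 days → 12 April 2035.
Regulatory Review Extension: 1238 days (within the 1758-day cap) → +1238 days → 1 September 2038.

2038-09-01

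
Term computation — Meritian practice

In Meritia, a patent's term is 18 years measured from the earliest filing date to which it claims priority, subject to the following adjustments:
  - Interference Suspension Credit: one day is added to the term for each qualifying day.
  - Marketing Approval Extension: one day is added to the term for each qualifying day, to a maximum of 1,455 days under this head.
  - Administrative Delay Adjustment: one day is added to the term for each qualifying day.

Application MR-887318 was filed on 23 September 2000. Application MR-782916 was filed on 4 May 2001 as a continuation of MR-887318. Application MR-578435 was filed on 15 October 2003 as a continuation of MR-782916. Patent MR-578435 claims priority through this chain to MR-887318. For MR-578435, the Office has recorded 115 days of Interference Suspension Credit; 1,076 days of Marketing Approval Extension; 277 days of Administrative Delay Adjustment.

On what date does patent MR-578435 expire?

Earliest priority filing: 23 September 2000.
Base term: 23 September 2000 + 18 years → 23 September 2018.
Interference Suspension Credit: +115 days → 16 January 2019.
Marketing Approval Extension: 1076 days (within the 1455-day cap) → +1076 days → 27 December 2021.
Administrative Delay Adjustment: +277 days → 30 September 2022.

2022-09-30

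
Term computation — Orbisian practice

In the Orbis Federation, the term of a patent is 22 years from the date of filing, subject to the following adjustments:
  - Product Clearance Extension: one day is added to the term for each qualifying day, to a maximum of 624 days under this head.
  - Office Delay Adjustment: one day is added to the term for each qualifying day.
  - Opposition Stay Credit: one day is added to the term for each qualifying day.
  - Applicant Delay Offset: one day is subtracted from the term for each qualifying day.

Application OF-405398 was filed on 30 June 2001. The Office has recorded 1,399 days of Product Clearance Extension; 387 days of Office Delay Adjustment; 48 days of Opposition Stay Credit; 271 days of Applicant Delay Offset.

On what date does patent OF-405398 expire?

August 26, 2025

Base term: filing date + 22 years → 30 June 2023.
Product Clearance Extension: 1399 days claimed exceeds the 624-day cap, so +624 days → 15 March 2025.
Office Delay Adjustment: +387 days → 6 April 2026.
Opposition Stay Credit: +48 days → 24 May 2026.
Applicant Delay Offset: −271 days → 26 August 2025.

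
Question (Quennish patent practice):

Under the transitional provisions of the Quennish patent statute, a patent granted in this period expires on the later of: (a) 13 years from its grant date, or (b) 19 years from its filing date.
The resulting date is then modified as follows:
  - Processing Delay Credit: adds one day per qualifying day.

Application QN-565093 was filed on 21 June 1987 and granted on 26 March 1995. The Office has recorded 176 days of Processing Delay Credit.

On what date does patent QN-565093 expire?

(a) grant + 13 years → 26 March 2008.
(b) filing + 19 years → 21 June 2006.
Later of the two: 26 March 2008.
Processing Delay Credit: +176 days → 18 September 2008.

2008-09-18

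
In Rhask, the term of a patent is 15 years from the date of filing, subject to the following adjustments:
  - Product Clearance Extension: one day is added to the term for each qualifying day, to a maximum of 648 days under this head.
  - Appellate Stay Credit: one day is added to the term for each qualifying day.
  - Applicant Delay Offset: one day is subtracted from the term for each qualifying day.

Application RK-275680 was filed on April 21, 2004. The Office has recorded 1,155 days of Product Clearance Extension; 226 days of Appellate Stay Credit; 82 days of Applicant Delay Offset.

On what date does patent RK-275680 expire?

June 21, 2021

Base term: filing date + 15 years → 21 April 2019.
Product Clearance Extension: 1155 days claimed exceeds the 648-day cap, so +648 days → 28 January 2021.
Appellate Stay Credit: +226 days → 11 September 2021.
Applicant Delay Offset: −82 days → 21 June 2021.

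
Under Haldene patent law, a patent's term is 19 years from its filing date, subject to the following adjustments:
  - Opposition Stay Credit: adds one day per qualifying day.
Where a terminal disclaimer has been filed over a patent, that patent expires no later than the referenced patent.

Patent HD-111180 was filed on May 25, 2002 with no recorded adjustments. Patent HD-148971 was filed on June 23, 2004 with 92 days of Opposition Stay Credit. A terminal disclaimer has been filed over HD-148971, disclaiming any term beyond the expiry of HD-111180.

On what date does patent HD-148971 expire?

Natural term of HD-148971:
  Base: filing + 19 years → 23 June 2023.
  Opposition Stay Credit: +92 days → 23 September 2023.
Expiry of referenced patent HD-111180:
  Base: filing + 19 years → 25 May 2021.
Terminal disclaimer: HD-148971 expires on the earlier of 23 September 2023 and 25 May 2021.

May 25, 2021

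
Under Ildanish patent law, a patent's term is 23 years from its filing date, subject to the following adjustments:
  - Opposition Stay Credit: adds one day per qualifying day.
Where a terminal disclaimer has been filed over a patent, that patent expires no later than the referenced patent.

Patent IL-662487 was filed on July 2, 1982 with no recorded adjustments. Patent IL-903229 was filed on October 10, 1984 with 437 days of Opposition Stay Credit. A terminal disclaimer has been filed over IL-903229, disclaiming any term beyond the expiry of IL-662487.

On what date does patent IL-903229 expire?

July 2, 2005

Natural term of IL-903229:
  Base: filing + 23 years → 10 October 2007.
  Opposition Stay Credit: +437 days → 20 December 2008.
Expiry of referenced patent IL-662487:
  Base: filing + 23 years → 2 July 2005.
Terminal disclaimer: IL-903229 expires on the earlier of 20 December 2008 and 2 July 2005.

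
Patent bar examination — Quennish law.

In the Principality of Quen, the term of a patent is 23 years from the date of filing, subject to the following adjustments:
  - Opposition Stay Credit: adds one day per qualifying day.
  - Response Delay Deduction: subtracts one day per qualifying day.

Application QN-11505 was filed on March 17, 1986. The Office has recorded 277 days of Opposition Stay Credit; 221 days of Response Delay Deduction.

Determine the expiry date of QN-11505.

Base term: filing date + 23 years → 17 March 2009.
Opposition Stay Credit: +277 days → 19 December 2009.
Response Delay Deduction: −221 days → 12 May 2009.

2009-05-12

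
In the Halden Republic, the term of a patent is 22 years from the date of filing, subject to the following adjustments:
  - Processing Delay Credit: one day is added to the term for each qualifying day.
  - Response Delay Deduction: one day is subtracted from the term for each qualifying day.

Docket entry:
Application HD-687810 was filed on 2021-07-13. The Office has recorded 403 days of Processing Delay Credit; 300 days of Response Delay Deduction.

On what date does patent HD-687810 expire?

2043-10-24

Base term: filing date + 22 years → 13 July 2043.
Processing Delay Credit: +403 days → 19 August 2044.
Response Delay Deduction: −300 days → 24 October 2043.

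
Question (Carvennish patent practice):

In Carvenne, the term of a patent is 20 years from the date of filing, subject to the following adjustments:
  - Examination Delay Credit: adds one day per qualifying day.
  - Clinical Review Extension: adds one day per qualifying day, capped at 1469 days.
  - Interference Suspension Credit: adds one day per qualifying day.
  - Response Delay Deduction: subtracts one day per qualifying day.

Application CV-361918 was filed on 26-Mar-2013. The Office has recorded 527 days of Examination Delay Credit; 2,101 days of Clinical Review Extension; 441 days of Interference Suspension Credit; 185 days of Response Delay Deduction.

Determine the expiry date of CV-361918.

2039-05-26

Base term: filing date + 20 years → 26 March 2033.
Examination Delay Credit: +527 days → 4 September 2034.
Clinical Review Extension: 2101 days claimed exceeds the 1469-day cap, so +1469 days → 12 September 2038.
Interference Suspension Credit: +441 days → 27 November 2039.
Response Delay Deduction: −185 days → 26 May 2039.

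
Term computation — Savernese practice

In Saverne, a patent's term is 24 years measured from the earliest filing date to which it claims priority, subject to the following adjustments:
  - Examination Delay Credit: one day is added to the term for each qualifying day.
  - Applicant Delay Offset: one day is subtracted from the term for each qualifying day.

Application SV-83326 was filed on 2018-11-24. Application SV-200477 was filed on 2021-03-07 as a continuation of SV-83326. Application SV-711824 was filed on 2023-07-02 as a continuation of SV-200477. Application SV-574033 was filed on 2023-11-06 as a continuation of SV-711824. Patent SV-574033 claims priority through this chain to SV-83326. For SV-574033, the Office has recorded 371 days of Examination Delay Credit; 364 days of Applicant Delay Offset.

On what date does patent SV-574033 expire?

Earliest priority filing: 24 November 2018.
Base term: 24 November 2018 + 24 years → 24 November 2042.
Examination Delay Credit: +371 days → 30 November 2043.
Applicant Delay Offset: −364 days → 1 December 2042.

December 1, 2042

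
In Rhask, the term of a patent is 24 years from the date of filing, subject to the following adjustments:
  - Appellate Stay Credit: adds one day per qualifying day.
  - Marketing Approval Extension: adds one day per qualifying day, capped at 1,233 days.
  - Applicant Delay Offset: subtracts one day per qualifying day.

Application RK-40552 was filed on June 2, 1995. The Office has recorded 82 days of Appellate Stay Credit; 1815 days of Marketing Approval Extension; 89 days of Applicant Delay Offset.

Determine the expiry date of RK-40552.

2022-10-10

Base term: filing date + 24 years → 2 June 2019.
Appellate Stay Credit: +82 days → 23 August 2019.
Marketing Approval Extension: 1815 days claimed exceeds the 1233-day cap, so +1233 days → 7 January 2023.
Applicant Delay Offset: −89 days → 10 October 2022.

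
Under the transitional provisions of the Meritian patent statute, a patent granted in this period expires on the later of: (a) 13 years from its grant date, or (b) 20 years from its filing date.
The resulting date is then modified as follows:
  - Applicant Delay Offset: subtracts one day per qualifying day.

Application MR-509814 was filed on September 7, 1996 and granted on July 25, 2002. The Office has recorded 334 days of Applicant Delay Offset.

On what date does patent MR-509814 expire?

(a) grant + 13 years → 25 July 2015.
(b) filing + 20 years → 7 September 2016.
Later of the two: 7 September 2016.
Applicant Delay Offset: −334 days → 9 October 2015.

October 9, 2015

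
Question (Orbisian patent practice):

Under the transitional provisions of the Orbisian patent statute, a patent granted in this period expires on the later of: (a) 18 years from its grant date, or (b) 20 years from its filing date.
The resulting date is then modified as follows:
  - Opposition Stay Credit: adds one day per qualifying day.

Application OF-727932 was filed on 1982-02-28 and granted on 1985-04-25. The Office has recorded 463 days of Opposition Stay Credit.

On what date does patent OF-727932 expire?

(a) grant + 18 years → 25 April 2003.
(b) filing + 20 years → 28 February 2002.
Later of the two: 25 April 2003.
Opposition Stay Credit: +463 days → 31 July 2004.

July 31, 2004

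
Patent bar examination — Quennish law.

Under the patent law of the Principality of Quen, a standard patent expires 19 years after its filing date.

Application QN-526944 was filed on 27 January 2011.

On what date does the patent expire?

Filing date + 19 years → 27 January 2030.

2030-01-27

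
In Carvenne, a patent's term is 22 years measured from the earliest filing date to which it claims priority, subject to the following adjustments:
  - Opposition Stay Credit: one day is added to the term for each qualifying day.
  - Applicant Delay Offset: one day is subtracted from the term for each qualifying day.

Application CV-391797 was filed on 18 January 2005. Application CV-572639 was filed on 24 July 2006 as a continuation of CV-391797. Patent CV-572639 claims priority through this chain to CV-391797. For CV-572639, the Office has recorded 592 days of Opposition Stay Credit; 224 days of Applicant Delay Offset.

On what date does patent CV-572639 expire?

January 21, 2028

Earliest priority filing: 18 January 2005.
Base term: 18 January 2005 + 22 years → 18 January 2027.
Opposition Stay Credit: +592 days → 1 September 2028.
Applicant Delay Offset: −224 days → 21 January 2028.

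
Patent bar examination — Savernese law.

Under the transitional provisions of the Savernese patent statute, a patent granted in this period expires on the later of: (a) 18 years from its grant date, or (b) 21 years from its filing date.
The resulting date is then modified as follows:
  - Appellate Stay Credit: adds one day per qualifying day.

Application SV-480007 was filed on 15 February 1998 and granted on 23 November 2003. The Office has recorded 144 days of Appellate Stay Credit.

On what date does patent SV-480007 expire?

April 16, 2022

(a) grant + 18 years → 23 November 2021.
(b) filing + 21 years → 15 February 2019.
Later of the two: 23 November 2021.
Appellate Stay Credit: +144 days → 16 April 2022.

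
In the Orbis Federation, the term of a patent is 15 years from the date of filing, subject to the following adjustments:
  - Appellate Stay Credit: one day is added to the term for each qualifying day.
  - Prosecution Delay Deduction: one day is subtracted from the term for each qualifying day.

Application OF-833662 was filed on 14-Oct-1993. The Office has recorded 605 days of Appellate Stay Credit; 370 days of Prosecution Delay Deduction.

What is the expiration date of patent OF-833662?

June 6, 2009

Base term: filing date + 15 years → 14 October 2008.
Appellate Stay Credit: +605 days → 11 June 2010.
Prosecution Delay Deduction: −370 days → 6 June 2009.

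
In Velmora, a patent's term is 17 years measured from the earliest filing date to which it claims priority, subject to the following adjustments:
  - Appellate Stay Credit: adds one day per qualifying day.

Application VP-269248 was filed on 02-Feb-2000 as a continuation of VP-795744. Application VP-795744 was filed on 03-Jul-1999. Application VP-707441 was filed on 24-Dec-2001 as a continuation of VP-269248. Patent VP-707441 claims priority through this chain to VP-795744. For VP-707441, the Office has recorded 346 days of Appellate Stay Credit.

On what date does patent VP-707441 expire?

2017-06-14

Earliest priority filing: 3 July 1999.
Base term: 3 July 1999 + 17 years → 3 July 2016.
Appellate Stay Credit: +346 days → 14 June 2017.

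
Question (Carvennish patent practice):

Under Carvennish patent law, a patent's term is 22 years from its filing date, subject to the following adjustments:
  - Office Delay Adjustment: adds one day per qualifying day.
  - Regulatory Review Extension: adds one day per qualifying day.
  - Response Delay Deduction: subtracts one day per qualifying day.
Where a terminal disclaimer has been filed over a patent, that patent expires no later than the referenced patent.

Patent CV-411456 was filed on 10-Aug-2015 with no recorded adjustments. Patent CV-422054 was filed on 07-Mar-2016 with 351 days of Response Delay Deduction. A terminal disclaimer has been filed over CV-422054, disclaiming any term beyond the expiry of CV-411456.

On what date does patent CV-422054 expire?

2037-03-21

Natural term of CV-422054:
  Base: filing + 22 years → 7 March 2038.
  Response Delay Deduction: −351 days → 21 March 2037.
Expiry of referenced patent CV-411456:
  Base: filing + 22 years → 10 August 2037.
Terminal disclaimer: CV-422054 expires on the earlier of 21 March 2037 and 10 August 2037.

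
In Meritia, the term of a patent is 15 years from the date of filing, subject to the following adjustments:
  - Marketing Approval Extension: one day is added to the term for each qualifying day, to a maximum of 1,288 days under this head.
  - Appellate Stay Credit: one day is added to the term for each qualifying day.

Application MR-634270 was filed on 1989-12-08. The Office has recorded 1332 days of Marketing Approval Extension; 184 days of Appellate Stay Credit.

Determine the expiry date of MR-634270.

Base term: filing date + 15 years → 8 December 2004.
Marketing Approval Extension: 1332 days claimed exceeds the 1288-day cap, so +1288 days → 18 June 2008.
Appellate Stay Credit: +184 days → 19 December 2008.

2008-12-19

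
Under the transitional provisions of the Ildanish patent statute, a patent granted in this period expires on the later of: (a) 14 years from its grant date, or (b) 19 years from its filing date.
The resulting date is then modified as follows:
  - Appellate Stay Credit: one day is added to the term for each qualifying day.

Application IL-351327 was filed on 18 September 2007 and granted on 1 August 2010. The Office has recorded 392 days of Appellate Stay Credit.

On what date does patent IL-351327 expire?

(a) grant + 14 years → 1 August 2024.
(b) filing + 19 years → 18 September 2026.
Later of the two: 18 September 2026.
Appellate Stay Credit: +392 days → 15 October 2027.

2027-10-15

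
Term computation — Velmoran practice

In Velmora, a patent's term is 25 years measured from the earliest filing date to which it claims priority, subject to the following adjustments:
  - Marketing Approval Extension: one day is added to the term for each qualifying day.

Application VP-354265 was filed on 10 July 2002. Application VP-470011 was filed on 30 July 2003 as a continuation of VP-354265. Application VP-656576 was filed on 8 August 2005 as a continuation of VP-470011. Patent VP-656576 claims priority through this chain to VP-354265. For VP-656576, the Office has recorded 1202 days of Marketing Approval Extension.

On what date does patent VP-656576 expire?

Earliest priority filing: 10 July 2002.
Base term: 10 July 2002 + 25 years → 10 July 2027.
Marketing Approval Extension: +1202 days → 24 October 2030.

2030-10-24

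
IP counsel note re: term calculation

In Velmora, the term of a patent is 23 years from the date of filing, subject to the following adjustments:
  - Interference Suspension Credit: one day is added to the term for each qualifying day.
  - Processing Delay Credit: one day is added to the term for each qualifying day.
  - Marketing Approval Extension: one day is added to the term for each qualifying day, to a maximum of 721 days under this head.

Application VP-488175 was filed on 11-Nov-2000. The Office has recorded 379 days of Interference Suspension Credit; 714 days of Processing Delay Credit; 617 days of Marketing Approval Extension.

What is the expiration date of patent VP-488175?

Base term: filing date + 23 years → 11 November 2023.
Interference Suspension Credit: +379 days → 24 November 2024.
Processing Delay Credit: +714 days → 8 November 2026.
Marketing Approval Extension: 617 days (within the 721-day cap) → +617 days → 17 July 2028.

July 17, 2028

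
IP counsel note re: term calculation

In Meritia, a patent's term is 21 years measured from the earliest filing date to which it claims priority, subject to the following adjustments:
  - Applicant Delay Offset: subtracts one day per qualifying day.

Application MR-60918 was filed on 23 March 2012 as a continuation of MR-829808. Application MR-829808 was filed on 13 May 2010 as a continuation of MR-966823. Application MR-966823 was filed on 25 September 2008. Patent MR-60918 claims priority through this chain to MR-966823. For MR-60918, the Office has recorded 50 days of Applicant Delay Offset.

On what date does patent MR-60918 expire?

2029-08-06

Earliest priority filing: 25 September 2008.
Base term: 25 September 2008 + 21 years → 25 September 2029.
Applicant Delay Offset: −50 days → 6 August 2029.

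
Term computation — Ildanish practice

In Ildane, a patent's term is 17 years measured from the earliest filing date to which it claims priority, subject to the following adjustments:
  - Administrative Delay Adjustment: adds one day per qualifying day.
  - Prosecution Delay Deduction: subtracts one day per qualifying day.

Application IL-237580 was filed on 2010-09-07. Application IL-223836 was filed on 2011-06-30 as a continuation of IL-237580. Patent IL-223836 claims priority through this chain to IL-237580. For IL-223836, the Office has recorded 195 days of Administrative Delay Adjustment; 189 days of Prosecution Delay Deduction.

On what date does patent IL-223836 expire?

Earliest priority filing: 7 September 2010.
Base term: 7 September 2010 + 17 years → 7 September 2027.
Administrative Delay Adjustment: +195 days → 20 March 2028.
Prosecution Delay Deduction: −189 days → 13 September 2027.

September 13, 2027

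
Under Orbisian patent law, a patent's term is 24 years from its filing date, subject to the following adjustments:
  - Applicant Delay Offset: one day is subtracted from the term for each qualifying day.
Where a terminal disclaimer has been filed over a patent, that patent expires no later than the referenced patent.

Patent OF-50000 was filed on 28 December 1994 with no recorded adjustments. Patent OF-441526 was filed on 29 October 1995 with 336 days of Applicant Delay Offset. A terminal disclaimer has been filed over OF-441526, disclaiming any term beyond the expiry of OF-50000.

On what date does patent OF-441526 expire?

Natural term of OF-441526:
  Base: filing + 24 years → 29 October 2019.
  Applicant Delay Offset: −336 days → 27 November 2018.
Expiry of referenced patent OF-50000:
  Base: filing + 24 years → 28 December 2018.
Terminal disclaimer: OF-441526 expires on the earlier of 27 November 2018 and 28 December 2018.

2018-11-27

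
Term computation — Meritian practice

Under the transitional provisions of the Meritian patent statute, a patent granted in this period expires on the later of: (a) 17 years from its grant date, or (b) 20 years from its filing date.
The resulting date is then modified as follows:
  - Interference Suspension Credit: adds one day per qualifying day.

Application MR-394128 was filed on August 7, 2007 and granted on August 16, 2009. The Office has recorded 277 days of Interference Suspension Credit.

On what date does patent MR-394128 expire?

May 10, 2028

(a) grant + 17 years → 16 August 2026.
(b) filing + 20 years → 7 August 2027.
Later of the two: 7 August 2027.
Interference Suspension Credit: +277 days → 10 May 2028.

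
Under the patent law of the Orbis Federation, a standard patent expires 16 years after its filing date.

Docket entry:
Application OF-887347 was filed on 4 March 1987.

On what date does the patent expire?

2003-03-04

Filing date + 16 years → 4 March 2003.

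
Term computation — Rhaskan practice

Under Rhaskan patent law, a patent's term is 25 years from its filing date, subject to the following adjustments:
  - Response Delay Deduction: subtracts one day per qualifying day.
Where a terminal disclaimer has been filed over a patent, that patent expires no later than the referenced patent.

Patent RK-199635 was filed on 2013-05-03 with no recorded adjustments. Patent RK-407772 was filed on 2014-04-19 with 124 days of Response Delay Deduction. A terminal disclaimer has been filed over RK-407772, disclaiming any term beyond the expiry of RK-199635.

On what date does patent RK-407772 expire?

2038-05-03

Natural term of RK-407772:
  Base: filing + 25 years → 19 April 2039.
  Response Delay Deduction: −124 days → 16 December 2038.
Expiry of referenced patent RK-199635:
  Base: filing + 25 years → 3 May 2038.
Terminal disclaimer: RK-407772 expires on the earlier of 16 December 2038 and 3 May 2038.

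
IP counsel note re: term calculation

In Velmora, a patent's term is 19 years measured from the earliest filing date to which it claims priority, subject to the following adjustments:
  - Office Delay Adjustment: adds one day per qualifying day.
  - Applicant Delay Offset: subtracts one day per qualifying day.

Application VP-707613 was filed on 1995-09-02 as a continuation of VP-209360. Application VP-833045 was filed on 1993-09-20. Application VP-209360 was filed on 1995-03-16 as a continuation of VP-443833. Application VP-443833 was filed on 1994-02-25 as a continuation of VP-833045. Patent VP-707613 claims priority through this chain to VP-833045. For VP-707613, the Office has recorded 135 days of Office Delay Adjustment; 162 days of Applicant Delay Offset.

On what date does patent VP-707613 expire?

Earliest priority filing: 20 September 1993.
Base term: 20 September 1993 + 19 years → 20 September 2012.
Office Delay Adjustment: +135 days → 2 February 2013.
Applicant Delay Offset: −162 days → 24 August 2012.

August 24, 2012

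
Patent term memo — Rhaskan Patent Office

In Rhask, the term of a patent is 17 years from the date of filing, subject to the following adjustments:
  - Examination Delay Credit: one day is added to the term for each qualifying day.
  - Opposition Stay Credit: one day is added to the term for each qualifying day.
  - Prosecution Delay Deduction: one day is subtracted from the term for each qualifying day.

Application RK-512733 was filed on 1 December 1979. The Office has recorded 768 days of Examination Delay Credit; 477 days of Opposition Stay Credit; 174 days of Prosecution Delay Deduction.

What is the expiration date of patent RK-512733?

Base term: filing date + 17 years → 1 December 1996.
Examination Delay Credit: +768 days → 8 January 1999.
Opposition Stay Credit: +477 days → 29 April 2000.
Prosecution Delay Deduction: −174 days → 7 November 1999.

1999-11-07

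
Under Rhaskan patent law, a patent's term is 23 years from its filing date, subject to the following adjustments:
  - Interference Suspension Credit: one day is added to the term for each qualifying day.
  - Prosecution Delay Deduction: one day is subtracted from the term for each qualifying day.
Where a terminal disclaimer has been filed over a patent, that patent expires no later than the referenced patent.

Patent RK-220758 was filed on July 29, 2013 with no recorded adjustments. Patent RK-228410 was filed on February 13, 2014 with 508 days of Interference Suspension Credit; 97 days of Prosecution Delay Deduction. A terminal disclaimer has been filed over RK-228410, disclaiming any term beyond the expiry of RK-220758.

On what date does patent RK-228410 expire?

Natural term of RK-228410:
  Base: filing + 23 years → 13 February 2037.
  Interference Suspension Credit: +508 days → 6 July 2038.
  Prosecution Delay Deduction: −97 days → 31 March 2038.
Expiry of referenced patent RK-220758:
  Base: filing + 23 years → 29 July 2036.
Terminal disclaimer: RK-228410 expires on the earlier of 31 March 2038 and 29 July 2036.

July 29, 2036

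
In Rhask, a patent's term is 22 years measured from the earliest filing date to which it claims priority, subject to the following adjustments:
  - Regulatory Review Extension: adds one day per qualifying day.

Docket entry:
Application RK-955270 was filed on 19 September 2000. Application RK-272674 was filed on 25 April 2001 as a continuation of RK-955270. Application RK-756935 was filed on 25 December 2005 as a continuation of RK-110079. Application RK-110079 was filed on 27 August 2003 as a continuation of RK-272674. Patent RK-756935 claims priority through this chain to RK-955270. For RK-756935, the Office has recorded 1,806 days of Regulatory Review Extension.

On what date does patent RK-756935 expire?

August 30, 2027

Earliest priority filing: 19 September 2000.
Base term: 19 September 2000 + 22 years → 19 September 2022.
Regulatory Review Extension: +1806 days → 30 August 2027.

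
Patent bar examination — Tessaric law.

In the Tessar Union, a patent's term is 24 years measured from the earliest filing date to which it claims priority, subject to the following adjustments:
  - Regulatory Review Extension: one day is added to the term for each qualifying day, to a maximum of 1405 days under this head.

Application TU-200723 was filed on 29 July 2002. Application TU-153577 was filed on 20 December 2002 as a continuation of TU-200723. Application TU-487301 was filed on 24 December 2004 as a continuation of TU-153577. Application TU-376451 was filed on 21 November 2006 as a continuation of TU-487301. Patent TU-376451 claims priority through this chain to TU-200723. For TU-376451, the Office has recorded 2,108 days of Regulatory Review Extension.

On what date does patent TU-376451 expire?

2030-06-03

Earliest priority filing: 29 July 2002.
Base term: 29 July 2002 + 24 years → 29 July 2026.
Regulatory Review Extension: 2108 days claimed exceeds the 1405-day cap, so +1405 days → 3 June 2030.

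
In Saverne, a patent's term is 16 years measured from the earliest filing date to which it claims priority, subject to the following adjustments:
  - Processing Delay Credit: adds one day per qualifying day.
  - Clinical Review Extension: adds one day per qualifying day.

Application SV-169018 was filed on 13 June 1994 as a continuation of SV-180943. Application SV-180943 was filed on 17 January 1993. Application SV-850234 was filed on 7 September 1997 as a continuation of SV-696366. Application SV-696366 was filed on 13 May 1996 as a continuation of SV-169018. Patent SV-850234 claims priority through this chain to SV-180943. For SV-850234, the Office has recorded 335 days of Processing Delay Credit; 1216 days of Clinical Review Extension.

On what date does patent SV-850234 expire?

Earliest priority filing: 17 January 1993.
Base term: 17 January 1993 + 16 years → 17 January 2009.
Processing Delay Credit: +335 days → 18 December 2009.
Clinical Review Extension: +1216 days → 17 April 2013.

April 17, 2013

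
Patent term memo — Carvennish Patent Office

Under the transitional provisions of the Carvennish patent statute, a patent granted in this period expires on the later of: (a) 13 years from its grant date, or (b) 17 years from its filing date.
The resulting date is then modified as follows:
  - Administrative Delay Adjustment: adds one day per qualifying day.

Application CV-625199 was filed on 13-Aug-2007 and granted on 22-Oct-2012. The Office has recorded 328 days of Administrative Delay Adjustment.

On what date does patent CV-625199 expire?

(a) grant + 13 years → 22 October 2025.
(b) filing + 17 years → 13 August 2024.
Later of the two: 22 October 2025.
Administrative Delay Adjustment: +328 days → 15 September 2026.

2026-09-15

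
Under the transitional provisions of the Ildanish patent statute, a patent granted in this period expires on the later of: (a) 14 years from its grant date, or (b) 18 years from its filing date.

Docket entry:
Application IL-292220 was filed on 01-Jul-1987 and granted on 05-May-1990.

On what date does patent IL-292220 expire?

(a) grant + 14 years → 5 May 2004.
(b) filing + 18 years → 1 July 2005.
Later of the two: 1 July 2005.

July 1, 2005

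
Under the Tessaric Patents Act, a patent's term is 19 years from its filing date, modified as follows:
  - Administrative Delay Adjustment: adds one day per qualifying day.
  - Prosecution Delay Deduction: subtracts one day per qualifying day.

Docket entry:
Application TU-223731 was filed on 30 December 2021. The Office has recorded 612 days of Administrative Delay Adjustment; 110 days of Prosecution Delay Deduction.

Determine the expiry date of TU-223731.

2042-05-16

Base term: filing date + 19 years → 30 December 2040.
Administrative Delay Adjustment: +612 days → 3 September 2042.
Prosecution Delay Deduction: −110 days → 16 May 2042.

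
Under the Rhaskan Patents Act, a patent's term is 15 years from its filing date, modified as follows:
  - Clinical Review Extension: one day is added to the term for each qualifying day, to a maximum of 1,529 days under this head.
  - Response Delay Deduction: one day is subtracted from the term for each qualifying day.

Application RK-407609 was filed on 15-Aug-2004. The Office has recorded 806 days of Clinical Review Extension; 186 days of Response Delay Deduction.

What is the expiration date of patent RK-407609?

Base term: filing date + 15 years → 15 August 2019.
Clinical Review Extension: 806 days (within the 1529-day cap) → +806 days → 29 October 2021.
Response Delay Deduction: −186 days → 26 April 2021.

April 26, 2021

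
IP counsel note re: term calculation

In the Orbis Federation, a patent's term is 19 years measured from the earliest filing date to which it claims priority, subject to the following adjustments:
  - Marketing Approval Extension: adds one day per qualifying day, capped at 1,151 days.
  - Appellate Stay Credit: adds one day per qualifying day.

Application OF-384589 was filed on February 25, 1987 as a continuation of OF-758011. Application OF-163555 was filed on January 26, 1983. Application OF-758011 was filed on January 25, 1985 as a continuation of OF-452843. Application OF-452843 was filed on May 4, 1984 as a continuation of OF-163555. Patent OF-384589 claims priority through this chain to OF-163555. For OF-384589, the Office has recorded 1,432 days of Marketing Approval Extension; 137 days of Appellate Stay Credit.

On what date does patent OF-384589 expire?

Earliest priority filing: 26 January 1983.
Base term: 26 January 1983 + 19 years → 26 January 2002.
Marketing Approval Extension: 1432 days claimed exceeds the 1151-day cap, so +1151 days → 22 March 2005.
Appellate Stay Credit: +137 days → 6 August 2005.

2005-08-06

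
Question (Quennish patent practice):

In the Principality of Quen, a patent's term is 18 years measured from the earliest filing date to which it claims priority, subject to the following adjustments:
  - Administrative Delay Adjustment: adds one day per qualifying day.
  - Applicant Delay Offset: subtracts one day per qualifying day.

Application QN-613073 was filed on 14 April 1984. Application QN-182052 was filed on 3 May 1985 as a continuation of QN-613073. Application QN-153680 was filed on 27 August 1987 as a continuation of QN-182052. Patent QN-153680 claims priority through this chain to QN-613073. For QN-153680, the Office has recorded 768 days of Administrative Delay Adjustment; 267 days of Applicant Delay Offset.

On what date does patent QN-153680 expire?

August 28, 2003

Earliest priority filing: 14 April 1984.
Base term: 14 April 1984 + 18 years → 14 April 2002.
Administrative Delay Adjustment: +768 days → 21 May 2004.
Applicant Delay Offset: −267 days → 28 August 2003.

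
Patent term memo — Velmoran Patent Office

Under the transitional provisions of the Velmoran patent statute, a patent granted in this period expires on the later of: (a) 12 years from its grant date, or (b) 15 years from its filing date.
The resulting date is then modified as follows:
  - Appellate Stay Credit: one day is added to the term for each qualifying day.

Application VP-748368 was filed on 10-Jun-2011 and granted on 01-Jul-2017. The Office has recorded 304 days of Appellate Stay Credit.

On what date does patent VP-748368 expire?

(a) grant + 12 years → 1 July 2029.
(b) filing + 15 years → 10 June 2026.
Later of the two: 1 July 2029.
Appellate Stay Credit: +304 days → 1 May 2030.

May 1, 2030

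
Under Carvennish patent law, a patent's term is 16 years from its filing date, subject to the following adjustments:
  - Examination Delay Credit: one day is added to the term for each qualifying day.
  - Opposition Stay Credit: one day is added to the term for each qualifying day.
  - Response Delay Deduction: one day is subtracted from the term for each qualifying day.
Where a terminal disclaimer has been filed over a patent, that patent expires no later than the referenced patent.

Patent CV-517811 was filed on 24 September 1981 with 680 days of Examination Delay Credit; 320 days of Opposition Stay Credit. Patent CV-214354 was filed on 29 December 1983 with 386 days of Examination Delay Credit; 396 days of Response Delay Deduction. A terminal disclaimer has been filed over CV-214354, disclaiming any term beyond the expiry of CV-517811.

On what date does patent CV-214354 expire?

Natural term of CV-214354:
  Base: filing + 16 years → 29 December 1999.
  Examination Delay Credit: +386 days → 18 January 2001.
  Response Delay Deduction: −396 days → 19 December 1999.
Expiry of referenced patent CV-517811:
  Base: filing + 16 years → 24 September 1997.
  Examination Delay Credit: +680 days → 5 August 1999.
  Opposition Stay Credit: +320 days → 20 June 2000.
Terminal disclaimer: CV-214354 expires on the earlier of 19 December 1999 and 20 June 2000.

December 19, 1999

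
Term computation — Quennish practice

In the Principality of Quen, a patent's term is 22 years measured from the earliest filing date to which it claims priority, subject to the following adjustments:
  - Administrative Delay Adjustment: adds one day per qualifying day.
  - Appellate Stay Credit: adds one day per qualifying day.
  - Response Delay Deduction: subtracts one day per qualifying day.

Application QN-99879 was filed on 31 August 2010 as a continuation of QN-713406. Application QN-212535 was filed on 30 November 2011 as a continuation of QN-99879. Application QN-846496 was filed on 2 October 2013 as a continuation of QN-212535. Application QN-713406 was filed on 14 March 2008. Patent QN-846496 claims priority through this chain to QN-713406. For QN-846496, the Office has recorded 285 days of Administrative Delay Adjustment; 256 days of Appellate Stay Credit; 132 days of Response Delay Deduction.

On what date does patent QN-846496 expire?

2031-04-27

Earliest priority filing: 14 March 2008.
Base term: 14 March 2008 + 22 years → 14 March 2030.
Administrative Delay Adjustment: +285 days → 24 December 2030.
Appellate Stay Credit: +256 days → 6 September 2031.
Response Delay Deduction: −132 days → 27 April 2031.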